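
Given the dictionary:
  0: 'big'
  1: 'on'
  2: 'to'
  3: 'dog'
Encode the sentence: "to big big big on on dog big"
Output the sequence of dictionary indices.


Look up each word in the dictionary:
  'to' -> 2
  'big' -> 0
  'big' -> 0
  'big' -> 0
  'on' -> 1
  'on' -> 1
  'dog' -> 3
  'big' -> 0

Encoded: [2, 0, 0, 0, 1, 1, 3, 0]


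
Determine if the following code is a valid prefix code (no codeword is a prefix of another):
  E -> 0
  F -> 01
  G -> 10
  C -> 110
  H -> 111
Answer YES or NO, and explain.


Checking each pair (does one codeword prefix another?):
  E='0' vs F='01': prefix -- VIOLATION

NO -- this is NOT a valid prefix code. E (0) is a prefix of F (01).


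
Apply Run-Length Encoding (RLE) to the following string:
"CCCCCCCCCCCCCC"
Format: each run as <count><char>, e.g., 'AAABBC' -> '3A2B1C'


Scanning runs left to right:
  i=0: run of 'C' x 14 -> '14C'

RLE = 14C


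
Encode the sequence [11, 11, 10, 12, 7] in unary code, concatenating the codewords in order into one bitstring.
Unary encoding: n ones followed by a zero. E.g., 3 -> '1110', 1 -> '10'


Encode each number as n ones followed by a terminating 0:
  11 -> 111111111110 (12 bits)
  11 -> 111111111110 (12 bits)
  10 -> 11111111110 (11 bits)
  12 -> 1111111111110 (13 bits)
  7 -> 11111110 (8 bits)
Total length = 12 + 12 + 11 + 13 + 8 = 56 bits.

Unary([11, 11, 10, 12, 7]) = 11111111111011111111111011111111110111111111111011111110 (56 bits)


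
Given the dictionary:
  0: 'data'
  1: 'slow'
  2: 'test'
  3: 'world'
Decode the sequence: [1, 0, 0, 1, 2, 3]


Look up each index in the dictionary:
  1 -> 'slow'
  0 -> 'data'
  0 -> 'data'
  1 -> 'slow'
  2 -> 'test'
  3 -> 'world'

Decoded: "slow data data slow test world"


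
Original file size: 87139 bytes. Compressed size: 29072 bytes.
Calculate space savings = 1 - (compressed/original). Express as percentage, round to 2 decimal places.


ratio = compressed/original = 29072/87139 = 0.333628
savings = 1 - ratio = 1 - 0.333628 = 0.666372
as a percentage: 0.666372 * 100 = 66.64%

Space savings = 1 - 29072/87139 = 66.64%


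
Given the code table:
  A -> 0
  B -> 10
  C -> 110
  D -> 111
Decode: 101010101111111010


Decoding:
10 -> B
10 -> B
10 -> B
10 -> B
111 -> D
111 -> D
10 -> B
10 -> B


Result: BBBBDDBB


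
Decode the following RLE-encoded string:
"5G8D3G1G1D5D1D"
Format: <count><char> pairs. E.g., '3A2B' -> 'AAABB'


Expanding each <count><char> pair:
  5G -> 'GGGGG'
  8D -> 'DDDDDDDD'
  3G -> 'GGG'
  1G -> 'G'
  1D -> 'D'
  5D -> 'DDDDD'
  1D -> 'D'

Decoded = GGGGGDDDDDDDDGGGGDDDDDDD


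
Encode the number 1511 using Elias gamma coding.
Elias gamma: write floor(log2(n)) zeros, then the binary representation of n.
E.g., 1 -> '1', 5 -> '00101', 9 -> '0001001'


num_bits = floor(log2(1511)) + 1 = 11
leading_zeros = num_bits - 1 = 10
binary(1511) = 10111100111

Elias gamma(1511) = '0000000000' + '10111100111' = 000000000010111100111 (21 bits)


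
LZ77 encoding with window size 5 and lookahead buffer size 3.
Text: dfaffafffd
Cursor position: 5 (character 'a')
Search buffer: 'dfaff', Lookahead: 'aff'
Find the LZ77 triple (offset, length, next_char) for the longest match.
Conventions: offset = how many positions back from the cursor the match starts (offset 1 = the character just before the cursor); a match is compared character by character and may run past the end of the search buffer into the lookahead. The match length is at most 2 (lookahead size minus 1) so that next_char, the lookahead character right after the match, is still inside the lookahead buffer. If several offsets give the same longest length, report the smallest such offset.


Try each offset into the search buffer:
  offset=1 (pos 4, char 'f'): match length 0
  offset=2 (pos 3, char 'f'): match length 0
  offset=3 (pos 2, char 'a'): match length 2
  offset=4 (pos 1, char 'f'): match length 0
  offset=5 (pos 0, char 'd'): match length 0
Longest match has length 2 at offset 3.
next_char = character at position 5 + 2 = 7 -> 'f'

Best match: offset=3, length=2 (matching 'af' starting at position 2)
LZ77 triple: (3, 2, 'f')


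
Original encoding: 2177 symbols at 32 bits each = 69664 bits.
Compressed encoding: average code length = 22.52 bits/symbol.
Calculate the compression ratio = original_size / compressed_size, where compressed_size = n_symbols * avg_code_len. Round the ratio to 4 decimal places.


original_size = n_symbols * orig_bits = 2177 * 32 = 69664 bits
compressed_size = n_symbols * avg_code_len = 2177 * 22.52 = 49026.04 bits
ratio = original_size / compressed_size = 69664 / 49026.04 = 1.421

Compression ratio = 1.421


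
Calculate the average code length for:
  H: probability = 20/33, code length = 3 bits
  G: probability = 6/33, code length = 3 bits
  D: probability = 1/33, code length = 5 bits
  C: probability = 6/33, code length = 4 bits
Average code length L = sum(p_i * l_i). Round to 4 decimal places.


Weighted contributions p_i * l_i:
  H: (20/33) * 3 = 60/33
  G: (6/33) * 3 = 18/33
  D: (1/33) * 5 = 5/33
  C: (6/33) * 4 = 24/33
Sum = (60 + 18 + 5 + 24)/33 = 107/33

L = 107/33 = 3.2424 bits/symbol


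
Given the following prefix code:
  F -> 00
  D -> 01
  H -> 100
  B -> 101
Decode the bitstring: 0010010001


Decoding step by step:
Bits 00 -> F
Bits 100 -> H
Bits 100 -> H
Bits 01 -> D


Decoded message: FHHD


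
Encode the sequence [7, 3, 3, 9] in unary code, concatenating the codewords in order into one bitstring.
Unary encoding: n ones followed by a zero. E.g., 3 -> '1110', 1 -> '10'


Encode each number as n ones followed by a terminating 0:
  7 -> 11111110 (8 bits)
  3 -> 1110 (4 bits)
  3 -> 1110 (4 bits)
  9 -> 1111111110 (10 bits)
Total length = 8 + 4 + 4 + 10 = 26 bits.

Unary([7, 3, 3, 9]) = 11111110111011101111111110 (26 bits)


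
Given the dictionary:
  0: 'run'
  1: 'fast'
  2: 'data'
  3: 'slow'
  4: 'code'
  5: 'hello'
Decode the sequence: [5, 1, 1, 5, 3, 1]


Look up each index in the dictionary:
  5 -> 'hello'
  1 -> 'fast'
  1 -> 'fast'
  5 -> 'hello'
  3 -> 'slow'
  1 -> 'fast'

Decoded: "hello fast fast hello slow fast"


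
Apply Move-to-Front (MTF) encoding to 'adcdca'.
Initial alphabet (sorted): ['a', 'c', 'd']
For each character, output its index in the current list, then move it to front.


MTF encoding:
'a': index 0 in ['a', 'c', 'd'] -> ['a', 'c', 'd']
'd': index 2 in ['a', 'c', 'd'] -> ['d', 'a', 'c']
'c': index 2 in ['d', 'a', 'c'] -> ['c', 'd', 'a']
'd': index 1 in ['c', 'd', 'a'] -> ['d', 'c', 'a']
'c': index 1 in ['d', 'c', 'a'] -> ['c', 'd', 'a']
'a': index 2 in ['c', 'd', 'a'] -> ['a', 'c', 'd']


Output: [0, 2, 2, 1, 1, 2]


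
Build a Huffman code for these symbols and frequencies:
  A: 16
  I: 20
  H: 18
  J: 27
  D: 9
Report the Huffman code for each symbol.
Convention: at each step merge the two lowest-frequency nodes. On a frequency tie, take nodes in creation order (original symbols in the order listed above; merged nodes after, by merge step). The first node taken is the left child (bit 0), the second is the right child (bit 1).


Huffman tree construction:
Step 1: Merge D(9) + A(16) = 25
Step 2: Merge H(18) + I(20) = 38
Step 3: Merge (D+A)(25) + J(27) = 52
Step 4: Merge (H+I)(38) + ((D+A)+J)(52) = 90
Read each symbol's code off the tree from the root (left child = 0, right child = 1).

Codes:
  A: 101 (length 3)
  I: 01 (length 2)
  H: 00 (length 2)
  J: 11 (length 2)
  D: 100 (length 3)
Average code length: 205/90 = 2.2778 bits/symbol


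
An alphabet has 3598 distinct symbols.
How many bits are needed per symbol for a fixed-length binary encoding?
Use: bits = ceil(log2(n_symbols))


log2(3598) = 11.813
Bracket: 2^11 = 2048 < 3598 <= 2^12 = 4096
So ceil(log2(3598)) = 12

bits = ceil(log2(3598)) = ceil(11.813) = 12 bits


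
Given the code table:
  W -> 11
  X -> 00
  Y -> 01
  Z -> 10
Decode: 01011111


Decoding:
01 -> Y
01 -> Y
11 -> W
11 -> W


Result: YYWW


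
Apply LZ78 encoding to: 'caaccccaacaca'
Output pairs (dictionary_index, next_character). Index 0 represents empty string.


LZ78 encoding steps:
Dictionary: {0: ''}
Step 1: w='' (idx 0), next='c' -> output (0, 'c'), add 'c' as idx 1
Step 2: w='' (idx 0), next='a' -> output (0, 'a'), add 'a' as idx 2
Step 3: w='a' (idx 2), next='c' -> output (2, 'c'), add 'ac' as idx 3
Step 4: w='c' (idx 1), next='c' -> output (1, 'c'), add 'cc' as idx 4
Step 5: w='c' (idx 1), next='a' -> output (1, 'a'), add 'ca' as idx 5
Step 6: w='ac' (idx 3), next='a' -> output (3, 'a'), add 'aca' as idx 6
Step 7: w='ca' (idx 5), end of input -> output (5, '')


Encoded: [(0, 'c'), (0, 'a'), (2, 'c'), (1, 'c'), (1, 'a'), (3, 'a'), (5, '')]


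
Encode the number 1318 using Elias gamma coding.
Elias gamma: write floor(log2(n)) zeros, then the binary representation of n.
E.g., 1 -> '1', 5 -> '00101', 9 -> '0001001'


num_bits = floor(log2(1318)) + 1 = 11
leading_zeros = num_bits - 1 = 10
binary(1318) = 10100100110

Elias gamma(1318) = '0000000000' + '10100100110' = 000000000010100100110 (21 bits)


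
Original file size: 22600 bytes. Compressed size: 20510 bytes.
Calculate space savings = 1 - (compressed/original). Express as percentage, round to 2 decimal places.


ratio = compressed/original = 20510/22600 = 0.907522
savings = 1 - ratio = 1 - 0.907522 = 0.092478
as a percentage: 0.092478 * 100 = 9.25%

Space savings = 1 - 20510/22600 = 9.25%


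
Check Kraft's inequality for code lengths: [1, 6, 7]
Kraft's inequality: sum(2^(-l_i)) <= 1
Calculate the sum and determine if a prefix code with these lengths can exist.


Sum = 2^(-1) + 2^(-6) + 2^(-7)
    = 0.5 + 0.015625 + 0.0078125
    = 67/128 = 0.5234375
Since 0.5234375 <= 1, Kraft's inequality IS satisfied.
A prefix code with these lengths CAN exist.

Kraft sum = 0.5234375. Satisfied.


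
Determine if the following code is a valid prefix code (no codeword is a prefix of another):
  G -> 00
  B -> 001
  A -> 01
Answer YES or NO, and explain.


Checking each pair (does one codeword prefix another?):
  G='00' vs B='001': prefix -- VIOLATION

NO -- this is NOT a valid prefix code. G (00) is a prefix of B (001).


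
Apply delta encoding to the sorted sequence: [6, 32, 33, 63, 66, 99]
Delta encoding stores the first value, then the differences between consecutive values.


First value: 6
Deltas:
  32 - 6 = 26
  33 - 32 = 1
  63 - 33 = 30
  66 - 63 = 3
  99 - 66 = 33


Delta encoded: [6, 26, 1, 30, 3, 33]


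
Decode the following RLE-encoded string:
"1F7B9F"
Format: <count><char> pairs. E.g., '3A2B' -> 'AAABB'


Expanding each <count><char> pair:
  1F -> 'F'
  7B -> 'BBBBBBB'
  9F -> 'FFFFFFFFF'

Decoded = FBBBBBBBFFFFFFFFF


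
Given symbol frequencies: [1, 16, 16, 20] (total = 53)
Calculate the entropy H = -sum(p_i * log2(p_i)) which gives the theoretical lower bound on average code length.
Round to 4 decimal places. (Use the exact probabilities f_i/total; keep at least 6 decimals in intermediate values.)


Per-symbol terms -p_i * log2(p_i) with p_i = f_i/53:
  p = 1/53 = 0.018868: log2(p) = -5.727920, -p*log2(p) = 0.108074
  p = 16/53 = 0.301887: log2(p) = -1.727920, -p*log2(p) = 0.521636
  p = 16/53 = 0.301887: log2(p) = -1.727920, -p*log2(p) = 0.521636
  p = 20/53 = 0.377358: log2(p) = -1.405992, -p*log2(p) = 0.530563
H = 0.108074 + 0.521636 + 0.521636 + 0.530563 = 1.681909

H = 1.6819 bits/symbol


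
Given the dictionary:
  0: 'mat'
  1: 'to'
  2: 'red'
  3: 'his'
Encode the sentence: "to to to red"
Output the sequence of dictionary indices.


Look up each word in the dictionary:
  'to' -> 1
  'to' -> 1
  'to' -> 1
  'red' -> 2

Encoded: [1, 1, 1, 2]


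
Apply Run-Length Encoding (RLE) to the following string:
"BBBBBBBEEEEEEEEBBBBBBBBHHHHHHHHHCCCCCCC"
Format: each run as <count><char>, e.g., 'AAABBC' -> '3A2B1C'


Scanning runs left to right:
  i=0: run of 'B' x 7 -> '7B'
  i=7: run of 'E' x 8 -> '8E'
  i=15: run of 'B' x 8 -> '8B'
  i=23: run of 'H' x 9 -> '9H'
  i=32: run of 'C' x 7 -> '7C'

RLE = 7B8E8B9H7C


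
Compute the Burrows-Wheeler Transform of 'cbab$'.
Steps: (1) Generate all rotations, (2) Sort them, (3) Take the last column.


Rotations (sorted):
  0: $cbab -> last char: b
  1: ab$cb -> last char: b
  2: b$cba -> last char: a
  3: bab$c -> last char: c
  4: cbab$ -> last char: $


BWT = bbac$


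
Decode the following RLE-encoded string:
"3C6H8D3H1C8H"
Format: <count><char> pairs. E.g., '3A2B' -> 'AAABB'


Expanding each <count><char> pair:
  3C -> 'CCC'
  6H -> 'HHHHHH'
  8D -> 'DDDDDDDD'
  3H -> 'HHH'
  1C -> 'C'
  8H -> 'HHHHHHHH'

Decoded = CCCHHHHHHDDDDDDDDHHHCHHHHHHHH


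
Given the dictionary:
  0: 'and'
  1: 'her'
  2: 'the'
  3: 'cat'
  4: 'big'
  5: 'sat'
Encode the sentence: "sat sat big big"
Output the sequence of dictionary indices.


Look up each word in the dictionary:
  'sat' -> 5
  'sat' -> 5
  'big' -> 4
  'big' -> 4

Encoded: [5, 5, 4, 4]


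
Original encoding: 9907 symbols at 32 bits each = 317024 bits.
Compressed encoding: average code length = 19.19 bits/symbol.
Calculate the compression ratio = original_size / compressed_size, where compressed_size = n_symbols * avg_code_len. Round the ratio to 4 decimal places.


original_size = n_symbols * orig_bits = 9907 * 32 = 317024 bits
compressed_size = n_symbols * avg_code_len = 9907 * 19.19 = 190115.33 bits
ratio = original_size / compressed_size = 317024 / 190115.33 = 1.6675

Compression ratio = 1.6675


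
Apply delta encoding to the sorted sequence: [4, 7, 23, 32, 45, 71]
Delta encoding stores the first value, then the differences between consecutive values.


First value: 4
Deltas:
  7 - 4 = 3
  23 - 7 = 16
  32 - 23 = 9
  45 - 32 = 13
  71 - 45 = 26


Delta encoded: [4, 3, 16, 9, 13, 26]


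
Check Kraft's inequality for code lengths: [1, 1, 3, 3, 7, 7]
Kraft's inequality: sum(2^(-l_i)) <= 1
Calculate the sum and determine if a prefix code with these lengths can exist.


Sum = 2^(-1) + 2^(-1) + 2^(-3) + 2^(-3) + 2^(-7) + 2^(-7)
    = 0.5 + 0.5 + 0.125 + 0.125 + 0.0078125 + 0.0078125
    = 162/128 = 1.265625
Since 1.265625 > 1, Kraft's inequality is NOT satisfied.
A prefix code with these lengths CANNOT exist.

Kraft sum = 1.265625. Not satisfied.


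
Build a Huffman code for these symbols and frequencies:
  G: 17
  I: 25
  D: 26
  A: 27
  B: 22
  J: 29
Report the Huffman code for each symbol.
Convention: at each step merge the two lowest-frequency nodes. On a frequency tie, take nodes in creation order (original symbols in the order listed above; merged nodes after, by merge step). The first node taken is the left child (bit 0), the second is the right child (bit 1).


Huffman tree construction:
Step 1: Merge G(17) + B(22) = 39
Step 2: Merge I(25) + D(26) = 51
Step 3: Merge A(27) + J(29) = 56
Step 4: Merge (G+B)(39) + (I+D)(51) = 90
Step 5: Merge (A+J)(56) + ((G+B)+(I+D))(90) = 146
Read each symbol's code off the tree from the root (left child = 0, right child = 1).

Codes:
  G: 100 (length 3)
  I: 110 (length 3)
  D: 111 (length 3)
  A: 00 (length 2)
  B: 101 (length 3)
  J: 01 (length 2)
Average code length: 382/146 = 2.6164 bits/symbol


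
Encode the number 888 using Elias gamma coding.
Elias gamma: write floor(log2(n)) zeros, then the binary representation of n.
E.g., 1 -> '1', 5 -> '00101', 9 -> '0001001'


num_bits = floor(log2(888)) + 1 = 10
leading_zeros = num_bits - 1 = 9
binary(888) = 1101111000

Elias gamma(888) = '000000000' + '1101111000' = 0000000001101111000 (19 bits)


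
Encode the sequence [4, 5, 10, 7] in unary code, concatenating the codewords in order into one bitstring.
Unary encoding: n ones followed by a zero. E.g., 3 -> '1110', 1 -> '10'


Encode each number as n ones followed by a terminating 0:
  4 -> 11110 (5 bits)
  5 -> 111110 (6 bits)
  10 -> 11111111110 (11 bits)
  7 -> 11111110 (8 bits)
Total length = 5 + 6 + 11 + 8 = 30 bits.

Unary([4, 5, 10, 7]) = 111101111101111111111011111110 (30 bits)


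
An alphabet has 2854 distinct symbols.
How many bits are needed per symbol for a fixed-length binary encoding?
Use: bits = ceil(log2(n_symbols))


log2(2854) = 11.4788
Bracket: 2^11 = 2048 < 2854 <= 2^12 = 4096
So ceil(log2(2854)) = 12

bits = ceil(log2(2854)) = ceil(11.4788) = 12 bits


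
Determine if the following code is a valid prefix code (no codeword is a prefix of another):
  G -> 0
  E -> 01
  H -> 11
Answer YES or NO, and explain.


Checking each pair (does one codeword prefix another?):
  G='0' vs E='01': prefix -- VIOLATION

NO -- this is NOT a valid prefix code. G (0) is a prefix of E (01).


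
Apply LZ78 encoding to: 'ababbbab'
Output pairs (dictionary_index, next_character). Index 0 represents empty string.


LZ78 encoding steps:
Dictionary: {0: ''}
Step 1: w='' (idx 0), next='a' -> output (0, 'a'), add 'a' as idx 1
Step 2: w='' (idx 0), next='b' -> output (0, 'b'), add 'b' as idx 2
Step 3: w='a' (idx 1), next='b' -> output (1, 'b'), add 'ab' as idx 3
Step 4: w='b' (idx 2), next='b' -> output (2, 'b'), add 'bb' as idx 4
Step 5: w='ab' (idx 3), end of input -> output (3, '')


Encoded: [(0, 'a'), (0, 'b'), (1, 'b'), (2, 'b'), (3, '')]


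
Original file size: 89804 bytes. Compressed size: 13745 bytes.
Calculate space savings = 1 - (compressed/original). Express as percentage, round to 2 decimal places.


ratio = compressed/original = 13745/89804 = 0.153056
savings = 1 - ratio = 1 - 0.153056 = 0.846944
as a percentage: 0.846944 * 100 = 84.69%

Space savings = 1 - 13745/89804 = 84.69%


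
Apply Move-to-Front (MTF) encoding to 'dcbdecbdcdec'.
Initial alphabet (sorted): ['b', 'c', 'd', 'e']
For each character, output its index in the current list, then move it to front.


MTF encoding:
'd': index 2 in ['b', 'c', 'd', 'e'] -> ['d', 'b', 'c', 'e']
'c': index 2 in ['d', 'b', 'c', 'e'] -> ['c', 'd', 'b', 'e']
'b': index 2 in ['c', 'd', 'b', 'e'] -> ['b', 'c', 'd', 'e']
'd': index 2 in ['b', 'c', 'd', 'e'] -> ['d', 'b', 'c', 'e']
'e': index 3 in ['d', 'b', 'c', 'e'] -> ['e', 'd', 'b', 'c']
'c': index 3 in ['e', 'd', 'b', 'c'] -> ['c', 'e', 'd', 'b']
'b': index 3 in ['c', 'e', 'd', 'b'] -> ['b', 'c', 'e', 'd']
'd': index 3 in ['b', 'c', 'e', 'd'] -> ['d', 'b', 'c', 'e']
'c': index 2 in ['d', 'b', 'c', 'e'] -> ['c', 'd', 'b', 'e']
'd': index 1 in ['c', 'd', 'b', 'e'] -> ['d', 'c', 'b', 'e']
'e': index 3 in ['d', 'c', 'b', 'e'] -> ['e', 'd', 'c', 'b']
'c': index 2 in ['e', 'd', 'c', 'b'] -> ['c', 'e', 'd', 'b']


Output: [2, 2, 2, 2, 3, 3, 3, 3, 2, 1, 3, 2]


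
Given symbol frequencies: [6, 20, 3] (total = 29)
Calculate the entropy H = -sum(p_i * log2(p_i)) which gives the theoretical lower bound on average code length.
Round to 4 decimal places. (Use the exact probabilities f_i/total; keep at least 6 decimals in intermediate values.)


Per-symbol terms -p_i * log2(p_i) with p_i = f_i/29:
  p = 6/29 = 0.206897: log2(p) = -2.273018, -p*log2(p) = 0.470280
  p = 20/29 = 0.689655: log2(p) = -0.536053, -p*log2(p) = 0.369692
  p = 3/29 = 0.103448: log2(p) = -3.273018, -p*log2(p) = 0.338588
H = 0.470280 + 0.369692 + 0.338588 = 1.178560

H = 1.1786 bits/symbol


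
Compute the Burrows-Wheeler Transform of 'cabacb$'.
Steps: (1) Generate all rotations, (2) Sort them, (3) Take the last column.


Rotations (sorted):
  0: $cabacb -> last char: b
  1: abacb$c -> last char: c
  2: acb$cab -> last char: b
  3: b$cabac -> last char: c
  4: bacb$ca -> last char: a
  5: cabacb$ -> last char: $
  6: cb$caba -> last char: a


BWT = bcbca$a


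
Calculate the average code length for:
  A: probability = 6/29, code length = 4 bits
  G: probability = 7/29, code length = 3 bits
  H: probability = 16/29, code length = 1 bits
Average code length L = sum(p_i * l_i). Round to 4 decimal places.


Weighted contributions p_i * l_i:
  A: (6/29) * 4 = 24/29
  G: (7/29) * 3 = 21/29
  H: (16/29) * 1 = 16/29
Sum = (24 + 21 + 16)/29 = 61/29

L = 61/29 = 2.1034 bits/symbol


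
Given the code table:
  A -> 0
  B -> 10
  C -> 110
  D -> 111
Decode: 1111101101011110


Decoding:
111 -> D
110 -> C
110 -> C
10 -> B
111 -> D
10 -> B


Result: DCCBDB


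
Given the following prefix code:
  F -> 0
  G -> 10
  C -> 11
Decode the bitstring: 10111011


Decoding step by step:
Bits 10 -> G
Bits 11 -> C
Bits 10 -> G
Bits 11 -> C


Decoded message: GCGC


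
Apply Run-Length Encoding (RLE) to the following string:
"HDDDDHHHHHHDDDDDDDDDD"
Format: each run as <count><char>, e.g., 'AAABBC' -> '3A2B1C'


Scanning runs left to right:
  i=0: run of 'H' x 1 -> '1H'
  i=1: run of 'D' x 4 -> '4D'
  i=5: run of 'H' x 6 -> '6H'
  i=11: run of 'D' x 10 -> '10D'

RLE = 1H4D6H10D


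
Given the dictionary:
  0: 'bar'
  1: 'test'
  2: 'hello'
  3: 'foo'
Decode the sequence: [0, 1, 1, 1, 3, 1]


Look up each index in the dictionary:
  0 -> 'bar'
  1 -> 'test'
  1 -> 'test'
  1 -> 'test'
  3 -> 'foo'
  1 -> 'test'

Decoded: "bar test test test foo test"


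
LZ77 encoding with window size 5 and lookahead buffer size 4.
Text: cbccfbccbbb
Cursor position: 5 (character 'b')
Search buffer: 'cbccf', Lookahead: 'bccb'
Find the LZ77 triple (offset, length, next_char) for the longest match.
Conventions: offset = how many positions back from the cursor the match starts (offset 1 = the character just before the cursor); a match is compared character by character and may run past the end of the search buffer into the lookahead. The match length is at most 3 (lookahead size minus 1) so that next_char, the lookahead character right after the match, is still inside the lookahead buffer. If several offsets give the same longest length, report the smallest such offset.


Try each offset into the search buffer:
  offset=1 (pos 4, char 'f'): match length 0
  offset=2 (pos 3, char 'c'): match length 0
  offset=3 (pos 2, char 'c'): match length 0
  offset=4 (pos 1, char 'b'): match length 3
  offset=5 (pos 0, char 'c'): match length 0
Longest match has length 3 at offset 4.
next_char = character at position 5 + 3 = 8 -> 'b'

Best match: offset=4, length=3 (matching 'bcc' starting at position 1)
LZ77 triple: (4, 3, 'b')


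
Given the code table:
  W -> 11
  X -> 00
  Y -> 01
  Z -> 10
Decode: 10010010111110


Decoding:
10 -> Z
01 -> Y
00 -> X
10 -> Z
11 -> W
11 -> W
10 -> Z


Result: ZYXZWWZ


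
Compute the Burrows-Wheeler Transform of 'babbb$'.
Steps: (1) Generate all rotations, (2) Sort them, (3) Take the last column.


Rotations (sorted):
  0: $babbb -> last char: b
  1: abbb$b -> last char: b
  2: b$babb -> last char: b
  3: babbb$ -> last char: $
  4: bb$bab -> last char: b
  5: bbb$ba -> last char: a


BWT = bbb$ba


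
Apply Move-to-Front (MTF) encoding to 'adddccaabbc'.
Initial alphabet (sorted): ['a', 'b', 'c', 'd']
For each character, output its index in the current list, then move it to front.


MTF encoding:
'a': index 0 in ['a', 'b', 'c', 'd'] -> ['a', 'b', 'c', 'd']
'd': index 3 in ['a', 'b', 'c', 'd'] -> ['d', 'a', 'b', 'c']
'd': index 0 in ['d', 'a', 'b', 'c'] -> ['d', 'a', 'b', 'c']
'd': index 0 in ['d', 'a', 'b', 'c'] -> ['d', 'a', 'b', 'c']
'c': index 3 in ['d', 'a', 'b', 'c'] -> ['c', 'd', 'a', 'b']
'c': index 0 in ['c', 'd', 'a', 'b'] -> ['c', 'd', 'a', 'b']
'a': index 2 in ['c', 'd', 'a', 'b'] -> ['a', 'c', 'd', 'b']
'a': index 0 in ['a', 'c', 'd', 'b'] -> ['a', 'c', 'd', 'b']
'b': index 3 in ['a', 'c', 'd', 'b'] -> ['b', 'a', 'c', 'd']
'b': index 0 in ['b', 'a', 'c', 'd'] -> ['b', 'a', 'c', 'd']
'c': index 2 in ['b', 'a', 'c', 'd'] -> ['c', 'b', 'a', 'd']


Output: [0, 3, 0, 0, 3, 0, 2, 0, 3, 0, 2]


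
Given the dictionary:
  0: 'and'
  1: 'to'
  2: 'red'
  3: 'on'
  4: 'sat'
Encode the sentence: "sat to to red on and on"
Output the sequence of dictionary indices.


Look up each word in the dictionary:
  'sat' -> 4
  'to' -> 1
  'to' -> 1
  'red' -> 2
  'on' -> 3
  'and' -> 0
  'on' -> 3

Encoded: [4, 1, 1, 2, 3, 0, 3]


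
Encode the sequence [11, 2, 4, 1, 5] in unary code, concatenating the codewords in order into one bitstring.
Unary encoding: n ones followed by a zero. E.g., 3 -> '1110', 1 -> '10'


Encode each number as n ones followed by a terminating 0:
  11 -> 111111111110 (12 bits)
  2 -> 110 (3 bits)
  4 -> 11110 (5 bits)
  1 -> 10 (2 bits)
  5 -> 111110 (6 bits)
Total length = 12 + 3 + 5 + 2 + 6 = 28 bits.

Unary([11, 2, 4, 1, 5]) = 1111111111101101111010111110 (28 bits)


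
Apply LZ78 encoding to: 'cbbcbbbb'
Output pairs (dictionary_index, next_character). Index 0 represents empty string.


LZ78 encoding steps:
Dictionary: {0: ''}
Step 1: w='' (idx 0), next='c' -> output (0, 'c'), add 'c' as idx 1
Step 2: w='' (idx 0), next='b' -> output (0, 'b'), add 'b' as idx 2
Step 3: w='b' (idx 2), next='c' -> output (2, 'c'), add 'bc' as idx 3
Step 4: w='b' (idx 2), next='b' -> output (2, 'b'), add 'bb' as idx 4
Step 5: w='bb' (idx 4), end of input -> output (4, '')


Encoded: [(0, 'c'), (0, 'b'), (2, 'c'), (2, 'b'), (4, '')]


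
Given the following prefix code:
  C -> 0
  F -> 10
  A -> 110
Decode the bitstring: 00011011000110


Decoding step by step:
Bits 0 -> C
Bits 0 -> C
Bits 0 -> C
Bits 110 -> A
Bits 110 -> A
Bits 0 -> C
Bits 0 -> C
Bits 110 -> A


Decoded message: CCCAACCA


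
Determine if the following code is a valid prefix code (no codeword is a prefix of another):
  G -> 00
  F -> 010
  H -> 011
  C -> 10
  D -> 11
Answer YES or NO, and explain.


Checking each pair (does one codeword prefix another?):
  G='00' vs F='010': no prefix
  G='00' vs H='011': no prefix
  G='00' vs C='10': no prefix
  G='00' vs D='11': no prefix
  F='010' vs G='00': no prefix
  F='010' vs H='011': no prefix
  F='010' vs C='10': no prefix
  F='010' vs D='11': no prefix
  H='011' vs G='00': no prefix
  H='011' vs F='010': no prefix
  H='011' vs C='10': no prefix
  H='011' vs D='11': no prefix
  C='10' vs G='00': no prefix
  C='10' vs F='010': no prefix
  C='10' vs H='011': no prefix
  C='10' vs D='11': no prefix
  D='11' vs G='00': no prefix
  D='11' vs F='010': no prefix
  D='11' vs H='011': no prefix
  D='11' vs C='10': no prefix
No violation found over all pairs.

YES -- this is a valid prefix code. No codeword is a prefix of any other codeword.


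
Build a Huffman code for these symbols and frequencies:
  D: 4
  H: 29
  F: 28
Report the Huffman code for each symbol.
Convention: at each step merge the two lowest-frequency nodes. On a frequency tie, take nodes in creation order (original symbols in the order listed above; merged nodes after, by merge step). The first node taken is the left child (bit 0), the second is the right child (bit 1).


Huffman tree construction:
Step 1: Merge D(4) + F(28) = 32
Step 2: Merge H(29) + (D+F)(32) = 61
Read each symbol's code off the tree from the root (left child = 0, right child = 1).

Codes:
  D: 10 (length 2)
  H: 0 (length 1)
  F: 11 (length 2)
Average code length: 93/61 = 1.5246 bits/symbol


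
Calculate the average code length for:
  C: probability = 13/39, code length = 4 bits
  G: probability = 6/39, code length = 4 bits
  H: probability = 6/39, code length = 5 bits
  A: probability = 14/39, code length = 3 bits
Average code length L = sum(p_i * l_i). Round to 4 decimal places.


Weighted contributions p_i * l_i:
  C: (13/39) * 4 = 52/39
  G: (6/39) * 4 = 24/39
  H: (6/39) * 5 = 30/39
  A: (14/39) * 3 = 42/39
Sum = (52 + 24 + 30 + 42)/39 = 148/39

L = 148/39 = 3.7949 bits/symbol


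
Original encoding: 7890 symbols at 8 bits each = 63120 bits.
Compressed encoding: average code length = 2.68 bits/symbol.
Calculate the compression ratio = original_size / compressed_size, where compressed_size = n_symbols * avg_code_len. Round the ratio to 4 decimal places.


original_size = n_symbols * orig_bits = 7890 * 8 = 63120 bits
compressed_size = n_symbols * avg_code_len = 7890 * 2.68 = 21145.2 bits
ratio = original_size / compressed_size = 63120 / 21145.2 = 2.9851

Compression ratio = 2.9851


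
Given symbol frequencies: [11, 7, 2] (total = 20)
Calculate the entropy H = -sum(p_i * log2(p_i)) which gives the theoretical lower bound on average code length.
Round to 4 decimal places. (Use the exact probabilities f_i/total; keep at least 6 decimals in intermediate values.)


Per-symbol terms -p_i * log2(p_i) with p_i = f_i/20:
  p = 11/20 = 0.550000: log2(p) = -0.862496, -p*log2(p) = 0.474373
  p = 7/20 = 0.350000: log2(p) = -1.514573, -p*log2(p) = 0.530101
  p = 2/20 = 0.100000: log2(p) = -3.321928, -p*log2(p) = 0.332193
H = 0.474373 + 0.530101 + 0.332193 = 1.336667

H = 1.3367 bits/symbol


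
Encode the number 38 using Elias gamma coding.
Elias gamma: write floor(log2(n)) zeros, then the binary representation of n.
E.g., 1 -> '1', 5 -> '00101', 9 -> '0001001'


num_bits = floor(log2(38)) + 1 = 6
leading_zeros = num_bits - 1 = 5
binary(38) = 100110

Elias gamma(38) = '00000' + '100110' = 00000100110 (11 bits)


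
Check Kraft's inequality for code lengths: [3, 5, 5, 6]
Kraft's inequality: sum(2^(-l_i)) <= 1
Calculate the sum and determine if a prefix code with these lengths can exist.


Sum = 2^(-3) + 2^(-5) + 2^(-5) + 2^(-6)
    = 0.125 + 0.03125 + 0.03125 + 0.015625
    = 13/64 = 0.203125
Since 0.203125 <= 1, Kraft's inequality IS satisfied.
A prefix code with these lengths CAN exist.

Kraft sum = 0.203125. Satisfied.


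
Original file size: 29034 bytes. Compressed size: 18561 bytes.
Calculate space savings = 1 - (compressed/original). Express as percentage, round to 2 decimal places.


ratio = compressed/original = 18561/29034 = 0.639285
savings = 1 - ratio = 1 - 0.639285 = 0.360715
as a percentage: 0.360715 * 100 = 36.07%

Space savings = 1 - 18561/29034 = 36.07%


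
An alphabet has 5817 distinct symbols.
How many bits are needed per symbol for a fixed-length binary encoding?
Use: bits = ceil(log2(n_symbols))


log2(5817) = 12.5061
Bracket: 2^12 = 4096 < 5817 <= 2^13 = 8192
So ceil(log2(5817)) = 13

bits = ceil(log2(5817)) = ceil(12.5061) = 13 bits


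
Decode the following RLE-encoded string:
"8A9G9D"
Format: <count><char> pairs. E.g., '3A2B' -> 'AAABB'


Expanding each <count><char> pair:
  8A -> 'AAAAAAAA'
  9G -> 'GGGGGGGGG'
  9D -> 'DDDDDDDDD'

Decoded = AAAAAAAAGGGGGGGGGDDDDDDDDD


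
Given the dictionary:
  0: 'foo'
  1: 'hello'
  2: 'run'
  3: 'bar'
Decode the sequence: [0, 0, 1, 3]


Look up each index in the dictionary:
  0 -> 'foo'
  0 -> 'foo'
  1 -> 'hello'
  3 -> 'bar'

Decoded: "foo foo hello bar"


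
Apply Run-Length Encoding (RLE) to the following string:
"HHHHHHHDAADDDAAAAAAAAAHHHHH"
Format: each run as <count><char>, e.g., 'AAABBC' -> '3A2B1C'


Scanning runs left to right:
  i=0: run of 'H' x 7 -> '7H'
  i=7: run of 'D' x 1 -> '1D'
  i=8: run of 'A' x 2 -> '2A'
  i=10: run of 'D' x 3 -> '3D'
  i=13: run of 'A' x 9 -> '9A'
  i=22: run of 'H' x 5 -> '5H'

RLE = 7H1D2A3D9A5H


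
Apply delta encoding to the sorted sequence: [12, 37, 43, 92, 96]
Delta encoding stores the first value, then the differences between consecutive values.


First value: 12
Deltas:
  37 - 12 = 25
  43 - 37 = 6
  92 - 43 = 49
  96 - 92 = 4


Delta encoded: [12, 25, 6, 49, 4]


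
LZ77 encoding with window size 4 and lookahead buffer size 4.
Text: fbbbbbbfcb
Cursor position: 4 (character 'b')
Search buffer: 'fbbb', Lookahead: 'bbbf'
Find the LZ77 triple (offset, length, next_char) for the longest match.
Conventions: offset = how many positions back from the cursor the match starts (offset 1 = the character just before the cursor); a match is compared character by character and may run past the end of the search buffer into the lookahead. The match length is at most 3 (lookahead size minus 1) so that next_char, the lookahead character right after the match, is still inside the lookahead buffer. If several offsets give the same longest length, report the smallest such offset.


Try each offset into the search buffer:
  offset=1 (pos 3, char 'b'): match length 3
  offset=2 (pos 2, char 'b'): match length 3
  offset=3 (pos 1, char 'b'): match length 3
  offset=4 (pos 0, char 'f'): match length 0
Longest match has length 3, found at offsets 1, 2, 3; take the smallest, offset 1.
next_char = character at position 4 + 3 = 7 -> 'f'

Best match: offset=1, length=3 (matching 'bbb' starting at position 3)
LZ77 triple: (1, 3, 'f')


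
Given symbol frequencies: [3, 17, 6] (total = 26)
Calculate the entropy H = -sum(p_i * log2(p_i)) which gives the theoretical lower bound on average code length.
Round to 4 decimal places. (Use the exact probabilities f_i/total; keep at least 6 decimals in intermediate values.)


Per-symbol terms -p_i * log2(p_i) with p_i = f_i/26:
  p = 3/26 = 0.115385: log2(p) = -3.115477, -p*log2(p) = 0.359478
  p = 17/26 = 0.653846: log2(p) = -0.612977, -p*log2(p) = 0.400793
  p = 6/26 = 0.230769: log2(p) = -2.115477, -p*log2(p) = 0.488187
H = 0.359478 + 0.400793 + 0.488187 = 1.248458

H = 1.2485 bits/symbol


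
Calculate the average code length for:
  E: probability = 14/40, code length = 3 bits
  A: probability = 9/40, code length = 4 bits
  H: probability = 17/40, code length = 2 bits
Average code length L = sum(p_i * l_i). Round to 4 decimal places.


Weighted contributions p_i * l_i:
  E: (14/40) * 3 = 42/40
  A: (9/40) * 4 = 36/40
  H: (17/40) * 2 = 34/40
Sum = (42 + 36 + 34)/40 = 112/40

L = 112/40 = 2.8000 bits/symbol


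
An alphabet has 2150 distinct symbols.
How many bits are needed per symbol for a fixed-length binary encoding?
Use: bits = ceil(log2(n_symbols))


log2(2150) = 11.0701
Bracket: 2^11 = 2048 < 2150 <= 2^12 = 4096
So ceil(log2(2150)) = 12

bits = ceil(log2(2150)) = ceil(11.0701) = 12 bits


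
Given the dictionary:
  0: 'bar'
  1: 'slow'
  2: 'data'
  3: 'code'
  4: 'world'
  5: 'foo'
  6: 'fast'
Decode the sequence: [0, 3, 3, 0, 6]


Look up each index in the dictionary:
  0 -> 'bar'
  3 -> 'code'
  3 -> 'code'
  0 -> 'bar'
  6 -> 'fast'

Decoded: "bar code code bar fast"


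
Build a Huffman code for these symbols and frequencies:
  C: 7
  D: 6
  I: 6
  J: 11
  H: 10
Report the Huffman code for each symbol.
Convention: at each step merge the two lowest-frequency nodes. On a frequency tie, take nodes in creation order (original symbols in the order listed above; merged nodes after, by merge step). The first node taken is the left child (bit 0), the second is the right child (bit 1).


Huffman tree construction:
Step 1: Merge D(6) + I(6) = 12
Step 2: Merge C(7) + H(10) = 17
Step 3: Merge J(11) + (D+I)(12) = 23
Step 4: Merge (C+H)(17) + (J+(D+I))(23) = 40
Read each symbol's code off the tree from the root (left child = 0, right child = 1).

Codes:
  C: 00 (length 2)
  D: 110 (length 3)
  I: 111 (length 3)
  J: 10 (length 2)
  H: 01 (length 2)
Average code length: 92/40 = 2.3000 bits/symbol


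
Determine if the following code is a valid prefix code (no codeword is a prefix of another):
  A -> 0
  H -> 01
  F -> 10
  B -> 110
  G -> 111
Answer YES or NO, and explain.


Checking each pair (does one codeword prefix another?):
  A='0' vs H='01': prefix -- VIOLATION

NO -- this is NOT a valid prefix code. A (0) is a prefix of H (01).


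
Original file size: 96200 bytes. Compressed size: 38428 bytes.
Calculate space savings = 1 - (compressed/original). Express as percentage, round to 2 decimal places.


ratio = compressed/original = 38428/96200 = 0.399459
savings = 1 - ratio = 1 - 0.399459 = 0.600541
as a percentage: 0.600541 * 100 = 60.05%

Space savings = 1 - 38428/96200 = 60.05%


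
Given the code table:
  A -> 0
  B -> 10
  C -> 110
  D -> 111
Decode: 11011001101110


Decoding:
110 -> C
110 -> C
0 -> A
110 -> C
111 -> D
0 -> A


Result: CCACDA


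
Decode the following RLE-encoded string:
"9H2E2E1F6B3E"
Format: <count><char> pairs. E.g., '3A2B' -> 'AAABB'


Expanding each <count><char> pair:
  9H -> 'HHHHHHHHH'
  2E -> 'EE'
  2E -> 'EE'
  1F -> 'F'
  6B -> 'BBBBBB'
  3E -> 'EEE'

Decoded = HHHHHHHHHEEEEFBBBBBBEEE


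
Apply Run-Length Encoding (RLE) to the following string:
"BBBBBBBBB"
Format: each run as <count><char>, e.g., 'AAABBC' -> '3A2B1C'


Scanning runs left to right:
  i=0: run of 'B' x 9 -> '9B'

RLE = 9B


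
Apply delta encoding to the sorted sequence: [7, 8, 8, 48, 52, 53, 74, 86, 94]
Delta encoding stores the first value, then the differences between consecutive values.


First value: 7
Deltas:
  8 - 7 = 1
  8 - 8 = 0
  48 - 8 = 40
  52 - 48 = 4
  53 - 52 = 1
  74 - 53 = 21
  86 - 74 = 12
  94 - 86 = 8


Delta encoded: [7, 1, 0, 40, 4, 1, 21, 12, 8]


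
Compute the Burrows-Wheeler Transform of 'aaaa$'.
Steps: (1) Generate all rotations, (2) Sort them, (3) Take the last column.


Rotations (sorted):
  0: $aaaa -> last char: a
  1: a$aaa -> last char: a
  2: aa$aa -> last char: a
  3: aaa$a -> last char: a
  4: aaaa$ -> last char: $


BWT = aaaa$


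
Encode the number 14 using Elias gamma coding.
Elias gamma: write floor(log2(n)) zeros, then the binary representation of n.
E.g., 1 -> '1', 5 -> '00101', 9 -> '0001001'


num_bits = floor(log2(14)) + 1 = 4
leading_zeros = num_bits - 1 = 3
binary(14) = 1110

Elias gamma(14) = '000' + '1110' = 0001110 (7 bits)


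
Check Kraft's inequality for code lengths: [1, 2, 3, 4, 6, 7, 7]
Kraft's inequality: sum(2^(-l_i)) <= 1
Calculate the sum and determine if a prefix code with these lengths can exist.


Sum = 2^(-1) + 2^(-2) + 2^(-3) + 2^(-4) + 2^(-6) + 2^(-7) + 2^(-7)
    = 0.5 + 0.25 + 0.125 + 0.0625 + 0.015625 + 0.0078125 + 0.0078125
    = 124/128 = 0.96875
Since 0.96875 <= 1, Kraft's inequality IS satisfied.
A prefix code with these lengths CAN exist.

Kraft sum = 0.96875. Satisfied.


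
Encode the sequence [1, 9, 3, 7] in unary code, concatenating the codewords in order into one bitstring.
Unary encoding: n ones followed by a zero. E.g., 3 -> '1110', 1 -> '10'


Encode each number as n ones followed by a terminating 0:
  1 -> 10 (2 bits)
  9 -> 1111111110 (10 bits)
  3 -> 1110 (4 bits)
  7 -> 11111110 (8 bits)
Total length = 2 + 10 + 4 + 8 = 24 bits.

Unary([1, 9, 3, 7]) = 101111111110111011111110 (24 bits)


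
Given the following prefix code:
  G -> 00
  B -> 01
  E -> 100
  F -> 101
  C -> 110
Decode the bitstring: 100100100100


Decoding step by step:
Bits 100 -> E
Bits 100 -> E
Bits 100 -> E
Bits 100 -> E


Decoded message: EEEE


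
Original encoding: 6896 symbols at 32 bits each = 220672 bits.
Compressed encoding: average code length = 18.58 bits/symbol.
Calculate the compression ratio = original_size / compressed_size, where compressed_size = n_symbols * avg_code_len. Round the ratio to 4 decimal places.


original_size = n_symbols * orig_bits = 6896 * 32 = 220672 bits
compressed_size = n_symbols * avg_code_len = 6896 * 18.58 = 128127.68 bits
ratio = original_size / compressed_size = 220672 / 128127.68 = 1.7223

Compression ratio = 1.7223


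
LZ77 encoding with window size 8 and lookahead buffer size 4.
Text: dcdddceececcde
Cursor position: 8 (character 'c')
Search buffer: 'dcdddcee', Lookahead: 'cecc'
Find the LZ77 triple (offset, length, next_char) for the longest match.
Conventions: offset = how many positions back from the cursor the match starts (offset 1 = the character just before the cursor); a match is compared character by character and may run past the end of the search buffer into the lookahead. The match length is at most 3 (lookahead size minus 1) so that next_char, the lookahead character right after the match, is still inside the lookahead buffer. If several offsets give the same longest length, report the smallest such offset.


Try each offset into the search buffer:
  offset=1 (pos 7, char 'e'): match length 0
  offset=2 (pos 6, char 'e'): match length 0
  offset=3 (pos 5, char 'c'): match length 2
  offset=4 (pos 4, char 'd'): match length 0
  offset=5 (pos 3, char 'd'): match length 0
  offset=6 (pos 2, char 'd'): match length 0
  offset=7 (pos 1, char 'c'): match length 1
  offset=8 (pos 0, char 'd'): match length 0
Longest match has length 2 at offset 3.
next_char = character at position 8 + 2 = 10 -> 'c'

Best match: offset=3, length=2 (matching 'ce' starting at position 5)
LZ77 triple: (3, 2, 'c')


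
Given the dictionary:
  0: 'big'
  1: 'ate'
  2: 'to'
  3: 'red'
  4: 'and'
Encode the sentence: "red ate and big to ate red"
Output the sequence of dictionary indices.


Look up each word in the dictionary:
  'red' -> 3
  'ate' -> 1
  'and' -> 4
  'big' -> 0
  'to' -> 2
  'ate' -> 1
  'red' -> 3

Encoded: [3, 1, 4, 0, 2, 1, 3]
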